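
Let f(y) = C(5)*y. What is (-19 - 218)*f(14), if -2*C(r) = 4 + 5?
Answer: 14931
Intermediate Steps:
C(r) = -9/2 (C(r) = -(4 + 5)/2 = -½*9 = -9/2)
f(y) = -9*y/2
(-19 - 218)*f(14) = (-19 - 218)*(-9/2*14) = -237*(-63) = 14931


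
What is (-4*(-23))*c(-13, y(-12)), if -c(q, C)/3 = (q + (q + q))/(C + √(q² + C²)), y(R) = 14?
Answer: -11592/13 + 828*√365/13 ≈ 325.15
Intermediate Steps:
c(q, C) = -9*q/(C + √(C² + q²)) (c(q, C) = -3*(q + (q + q))/(C + √(q² + C²)) = -3*(q + 2*q)/(C + √(C² + q²)) = -3*3*q/(C + √(C² + q²)) = -9*q/(C + √(C² + q²)))
(-4*(-23))*c(-13, y(-12)) = (-4*(-23))*(-9*(-13)/(14 + √(14² + (-13)²))) = 92*(-9*(-13)/(14 + √(196 + 169))) = 92*(-9*(-13)/(14 + √365)) = 92*(117/(14 + √365)) = 10764/(14 + √365)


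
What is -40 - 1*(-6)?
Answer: -34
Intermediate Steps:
-40 - 1*(-6) = -40 + 6 = -34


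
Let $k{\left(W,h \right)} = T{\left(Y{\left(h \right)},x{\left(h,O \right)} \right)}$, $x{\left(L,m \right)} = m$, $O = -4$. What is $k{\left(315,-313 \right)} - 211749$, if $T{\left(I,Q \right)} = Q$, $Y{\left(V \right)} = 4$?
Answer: $-211753$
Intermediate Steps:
$k{\left(W,h \right)} = -4$
$k{\left(315,-313 \right)} - 211749 = -4 - 211749 = -211753$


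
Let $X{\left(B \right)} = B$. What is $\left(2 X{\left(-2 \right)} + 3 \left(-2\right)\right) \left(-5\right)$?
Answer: $50$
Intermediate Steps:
$\left(2 X{\left(-2 \right)} + 3 \left(-2\right)\right) \left(-5\right) = \left(2 \left(-2\right) + 3 \left(-2\right)\right) \left(-5\right) = \left(-4 - 6\right) \left(-5\right) = \left(-10\right) \left(-5\right) = 50$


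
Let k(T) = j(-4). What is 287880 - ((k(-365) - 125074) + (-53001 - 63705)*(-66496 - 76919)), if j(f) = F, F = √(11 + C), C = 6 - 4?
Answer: -16736978036 - √13 ≈ -1.6737e+10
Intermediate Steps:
C = 2
F = √13 (F = √(11 + 2) = √13 ≈ 3.6056)
j(f) = √13
k(T) = √13
287880 - ((k(-365) - 125074) + (-53001 - 63705)*(-66496 - 76919)) = 287880 - ((√13 - 125074) + (-53001 - 63705)*(-66496 - 76919)) = 287880 - ((-125074 + √13) - 116706*(-143415)) = 287880 - ((-125074 + √13) + 16737390990) = 287880 - (16737265916 + √13) = 287880 + (-16737265916 - √13) = -16736978036 - √13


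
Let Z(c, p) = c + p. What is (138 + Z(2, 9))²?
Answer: 22201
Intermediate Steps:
(138 + Z(2, 9))² = (138 + (2 + 9))² = (138 + 11)² = 149² = 22201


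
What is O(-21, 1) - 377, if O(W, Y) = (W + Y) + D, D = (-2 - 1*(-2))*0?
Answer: -397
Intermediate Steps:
D = 0 (D = (-2 + 2)*0 = 0*0 = 0)
O(W, Y) = W + Y (O(W, Y) = (W + Y) + 0 = W + Y)
O(-21, 1) - 377 = (-21 + 1) - 377 = -20 - 377 = -397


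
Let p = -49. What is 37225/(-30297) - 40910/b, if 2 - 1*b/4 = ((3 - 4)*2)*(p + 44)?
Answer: 619129535/484752 ≈ 1277.2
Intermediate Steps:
b = -32 (b = 8 - 4*(3 - 4)*2*(-49 + 44) = 8 - 4*(-1*2)*(-5) = 8 - (-8)*(-5) = 8 - 4*10 = 8 - 40 = -32)
37225/(-30297) - 40910/b = 37225/(-30297) - 40910/(-32) = 37225*(-1/30297) - 40910*(-1/32) = -37225/30297 + 20455/16 = 619129535/484752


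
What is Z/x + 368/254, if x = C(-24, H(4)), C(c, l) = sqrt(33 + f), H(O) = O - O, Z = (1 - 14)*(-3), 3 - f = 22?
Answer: 184/127 + 39*sqrt(14)/14 ≈ 11.872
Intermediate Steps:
f = -19 (f = 3 - 1*22 = 3 - 22 = -19)
Z = 39 (Z = -13*(-3) = 39)
H(O) = 0
C(c, l) = sqrt(14) (C(c, l) = sqrt(33 - 19) = sqrt(14))
x = sqrt(14) ≈ 3.7417
Z/x + 368/254 = 39/(sqrt(14)) + 368/254 = 39*(sqrt(14)/14) + 368*(1/254) = 39*sqrt(14)/14 + 184/127 = 184/127 + 39*sqrt(14)/14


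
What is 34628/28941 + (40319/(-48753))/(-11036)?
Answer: 564616681091/471859420716 ≈ 1.1966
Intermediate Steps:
34628/28941 + (40319/(-48753))/(-11036) = 34628*(1/28941) + (40319*(-1/48753))*(-1/11036) = 3148/2631 - 40319/48753*(-1/11036) = 3148/2631 + 40319/538038108 = 564616681091/471859420716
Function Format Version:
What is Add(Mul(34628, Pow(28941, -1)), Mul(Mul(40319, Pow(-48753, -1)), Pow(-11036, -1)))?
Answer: Rational(564616681091, 471859420716) ≈ 1.1966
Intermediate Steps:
Add(Mul(34628, Pow(28941, -1)), Mul(Mul(40319, Pow(-48753, -1)), Pow(-11036, -1))) = Add(Mul(34628, Rational(1, 28941)), Mul(Mul(40319, Rational(-1, 48753)), Rational(-1, 11036))) = Add(Rational(3148, 2631), Mul(Rational(-40319, 48753), Rational(-1, 11036))) = Add(Rational(3148, 2631), Rational(40319, 538038108)) = Rational(564616681091, 471859420716)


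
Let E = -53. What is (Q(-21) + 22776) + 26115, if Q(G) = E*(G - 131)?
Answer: 56947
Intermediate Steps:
Q(G) = 6943 - 53*G (Q(G) = -53*(G - 131) = -53*(-131 + G) = 6943 - 53*G)
(Q(-21) + 22776) + 26115 = ((6943 - 53*(-21)) + 22776) + 26115 = ((6943 + 1113) + 22776) + 26115 = (8056 + 22776) + 26115 = 30832 + 26115 = 56947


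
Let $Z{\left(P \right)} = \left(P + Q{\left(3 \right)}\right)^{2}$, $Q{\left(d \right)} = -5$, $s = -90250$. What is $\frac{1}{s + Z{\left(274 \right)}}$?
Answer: $- \frac{1}{17889} \approx -5.59 \cdot 10^{-5}$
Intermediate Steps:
$Z{\left(P \right)} = \left(-5 + P\right)^{2}$ ($Z{\left(P \right)} = \left(P - 5\right)^{2} = \left(-5 + P\right)^{2}$)
$\frac{1}{s + Z{\left(274 \right)}} = \frac{1}{-90250 + \left(-5 + 274\right)^{2}} = \frac{1}{-90250 + 269^{2}} = \frac{1}{-90250 + 72361} = \frac{1}{-17889} = - \frac{1}{17889}$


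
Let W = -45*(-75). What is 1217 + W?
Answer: 4592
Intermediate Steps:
W = 3375
1217 + W = 1217 + 3375 = 4592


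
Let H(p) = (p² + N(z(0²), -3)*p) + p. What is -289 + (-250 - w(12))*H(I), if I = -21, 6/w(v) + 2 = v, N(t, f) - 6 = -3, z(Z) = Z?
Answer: -448766/5 ≈ -89753.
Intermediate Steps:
N(t, f) = 3 (N(t, f) = 6 - 3 = 3)
w(v) = 6/(-2 + v)
H(p) = p² + 4*p (H(p) = (p² + 3*p) + p = p² + 4*p)
-289 + (-250 - w(12))*H(I) = -289 + (-250 - 6/(-2 + 12))*(-21*(4 - 21)) = -289 + (-250 - 6/10)*(-21*(-17)) = -289 + (-250 - 6/10)*357 = -289 + (-250 - 1*⅗)*357 = -289 + (-250 - ⅗)*357 = -289 - 1253/5*357 = -289 - 447321/5 = -448766/5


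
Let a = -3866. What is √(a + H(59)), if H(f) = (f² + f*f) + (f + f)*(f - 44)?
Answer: √4866 ≈ 69.757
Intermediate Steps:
H(f) = 2*f² + 2*f*(-44 + f) (H(f) = (f² + f²) + (2*f)*(-44 + f) = 2*f² + 2*f*(-44 + f))
√(a + H(59)) = √(-3866 + 4*59*(-22 + 59)) = √(-3866 + 4*59*37) = √(-3866 + 8732) = √4866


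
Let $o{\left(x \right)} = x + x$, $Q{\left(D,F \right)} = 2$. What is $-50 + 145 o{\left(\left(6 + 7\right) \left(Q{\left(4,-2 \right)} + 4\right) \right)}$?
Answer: $22570$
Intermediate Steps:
$o{\left(x \right)} = 2 x$
$-50 + 145 o{\left(\left(6 + 7\right) \left(Q{\left(4,-2 \right)} + 4\right) \right)} = -50 + 145 \cdot 2 \left(6 + 7\right) \left(2 + 4\right) = -50 + 145 \cdot 2 \cdot 13 \cdot 6 = -50 + 145 \cdot 2 \cdot 78 = -50 + 145 \cdot 156 = -50 + 22620 = 22570$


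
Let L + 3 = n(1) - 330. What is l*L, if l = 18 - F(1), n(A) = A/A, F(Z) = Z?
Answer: -5644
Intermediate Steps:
n(A) = 1
L = -332 (L = -3 + (1 - 330) = -3 - 329 = -332)
l = 17 (l = 18 - 1*1 = 18 - 1 = 17)
l*L = 17*(-332) = -5644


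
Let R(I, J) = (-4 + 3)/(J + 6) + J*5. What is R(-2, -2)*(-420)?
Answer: 4305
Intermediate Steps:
R(I, J) = -1/(6 + J) + 5*J
R(-2, -2)*(-420) = ((-1 + 5*(-2)² + 30*(-2))/(6 - 2))*(-420) = ((-1 + 5*4 - 60)/4)*(-420) = ((-1 + 20 - 60)/4)*(-420) = ((¼)*(-41))*(-420) = -41/4*(-420) = 4305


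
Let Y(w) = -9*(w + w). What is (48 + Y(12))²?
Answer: 28224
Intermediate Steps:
Y(w) = -18*w
(48 + Y(12))² = (48 - 18*12)² = (48 - 216)² = (-168)² = 28224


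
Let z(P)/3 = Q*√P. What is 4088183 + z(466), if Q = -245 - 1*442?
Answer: 4088183 - 2061*√466 ≈ 4.0437e+6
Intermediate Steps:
Q = -687 (Q = -245 - 442 = -687)
z(P) = -2061*√P (z(P) = 3*(-687*√P) = -2061*√P)
4088183 + z(466) = 4088183 - 2061*√466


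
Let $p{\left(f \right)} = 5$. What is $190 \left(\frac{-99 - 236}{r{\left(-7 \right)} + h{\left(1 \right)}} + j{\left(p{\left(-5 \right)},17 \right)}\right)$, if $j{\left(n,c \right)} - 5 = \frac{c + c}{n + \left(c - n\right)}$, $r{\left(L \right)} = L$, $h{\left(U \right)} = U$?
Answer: $\frac{35815}{3} \approx 11938.0$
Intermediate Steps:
$j{\left(n,c \right)} = 7$ ($j{\left(n,c \right)} = 5 + \frac{c + c}{n + \left(c - n\right)} = 5 + \frac{2 c}{c} = 5 + 2 = 7$)
$190 \left(\frac{-99 - 236}{r{\left(-7 \right)} + h{\left(1 \right)}} + j{\left(p{\left(-5 \right)},17 \right)}\right) = 190 \left(\frac{-99 - 236}{-7 + 1} + 7\right) = 190 \left(- \frac{335}{-6} + 7\right) = 190 \left(\left(-335\right) \left(- \frac{1}{6}\right) + 7\right) = 190 \left(\frac{335}{6} + 7\right) = 190 \cdot \frac{377}{6} = \frac{35815}{3}$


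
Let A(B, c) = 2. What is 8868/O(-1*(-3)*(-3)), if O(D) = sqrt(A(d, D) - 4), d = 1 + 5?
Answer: -4434*I*sqrt(2) ≈ -6270.6*I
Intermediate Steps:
d = 6
O(D) = I*sqrt(2) (O(D) = sqrt(2 - 4) = sqrt(-2) = I*sqrt(2))
8868/O(-1*(-3)*(-3)) = 8868/((I*sqrt(2))) = 8868*(-I*sqrt(2)/2) = -4434*I*sqrt(2)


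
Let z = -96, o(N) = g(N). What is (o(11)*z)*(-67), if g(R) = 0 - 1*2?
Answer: -12864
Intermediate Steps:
g(R) = -2 (g(R) = 0 - 2 = -2)
o(N) = -2
(o(11)*z)*(-67) = -2*(-96)*(-67) = 192*(-67) = -12864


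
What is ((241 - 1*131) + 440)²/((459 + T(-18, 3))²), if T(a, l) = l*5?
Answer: 75625/56169 ≈ 1.3464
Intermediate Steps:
T(a, l) = 5*l
((241 - 1*131) + 440)²/((459 + T(-18, 3))²) = ((241 - 1*131) + 440)²/((459 + 5*3)²) = ((241 - 131) + 440)²/((459 + 15)²) = (110 + 440)²/(474²) = 550²/224676 = 302500*(1/224676) = 75625/56169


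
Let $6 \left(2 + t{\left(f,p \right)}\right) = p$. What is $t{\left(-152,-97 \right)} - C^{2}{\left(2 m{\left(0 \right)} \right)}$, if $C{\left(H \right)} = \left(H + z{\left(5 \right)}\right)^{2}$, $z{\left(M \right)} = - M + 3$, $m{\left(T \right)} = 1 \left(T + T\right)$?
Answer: $- \frac{205}{6} \approx -34.167$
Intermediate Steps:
$m{\left(T \right)} = 2 T$ ($m{\left(T \right)} = 1 \cdot 2 T = 2 T$)
$t{\left(f,p \right)} = -2 + \frac{p}{6}$
$z{\left(M \right)} = 3 - M$
$C{\left(H \right)} = \left(-2 + H\right)^{2}$ ($C{\left(H \right)} = \left(H + \left(3 - 5\right)\right)^{2} = \left(H - 2\right)^{2} = \left(-2 + H\right)^{2}$)
$t{\left(-152,-97 \right)} - C^{2}{\left(2 m{\left(0 \right)} \right)} = \left(-2 + \frac{1}{6} \left(-97\right)\right) - \left(\left(-2 + 2 \cdot 2 \cdot 0\right)^{2}\right)^{2} = \left(-2 - \frac{97}{6}\right) - \left(\left(-2 + 2 \cdot 0\right)^{2}\right)^{2} = - \frac{109}{6} - \left(\left(-2 + 0\right)^{2}\right)^{2} = - \frac{109}{6} - \left(\left(-2\right)^{2}\right)^{2} = - \frac{109}{6} - 4^{2} = - \frac{109}{6} - 16 = - \frac{205}{6}$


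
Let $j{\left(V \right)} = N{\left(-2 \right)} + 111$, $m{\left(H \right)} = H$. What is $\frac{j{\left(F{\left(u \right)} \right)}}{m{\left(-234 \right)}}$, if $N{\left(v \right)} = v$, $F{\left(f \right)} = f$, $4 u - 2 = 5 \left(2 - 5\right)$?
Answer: $- \frac{109}{234} \approx -0.46581$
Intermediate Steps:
$u = - \frac{13}{4}$ ($u = \frac{1}{2} + \frac{5 \left(2 - 5\right)}{4} = \frac{1}{2} + \frac{5 \left(-3\right)}{4} = \frac{1}{2} + \frac{1}{4} \left(-15\right) = \frac{1}{2} - \frac{15}{4} = - \frac{13}{4} \approx -3.25$)
$j{\left(V \right)} = 109$ ($j{\left(V \right)} = -2 + 111 = 109$)
$\frac{j{\left(F{\left(u \right)} \right)}}{m{\left(-234 \right)}} = \frac{109}{-234} = 109 \left(- \frac{1}{234}\right) = - \frac{109}{234}$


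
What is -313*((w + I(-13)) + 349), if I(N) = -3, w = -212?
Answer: -41942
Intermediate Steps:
-313*((w + I(-13)) + 349) = -313*((-212 - 3) + 349) = -313*(-215 + 349) = -313*134 = -41942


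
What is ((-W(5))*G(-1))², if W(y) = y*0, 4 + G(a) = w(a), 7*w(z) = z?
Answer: 0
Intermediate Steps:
w(z) = z/7
G(a) = -4 + a/7
W(y) = 0
((-W(5))*G(-1))² = ((-1*0)*(-4 + (⅐)*(-1)))² = (0*(-4 - ⅐))² = (0*(-29/7))² = 0² = 0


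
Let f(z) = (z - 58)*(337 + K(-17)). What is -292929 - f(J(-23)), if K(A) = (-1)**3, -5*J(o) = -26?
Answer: -1375941/5 ≈ -2.7519e+5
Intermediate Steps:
J(o) = 26/5 (J(o) = -1/5*(-26) = 26/5)
K(A) = -1
f(z) = -19488 + 336*z (f(z) = (z - 58)*(337 - 1) = (-58 + z)*336 = -19488 + 336*z)
-292929 - f(J(-23)) = -292929 - (-19488 + 336*(26/5)) = -292929 - (-19488 + 8736/5) = -292929 - 1*(-88704/5) = -292929 + 88704/5 = -1375941/5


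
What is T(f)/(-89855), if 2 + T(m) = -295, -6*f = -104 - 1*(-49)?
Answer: 297/89855 ≈ 0.0033053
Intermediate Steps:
f = 55/6 (f = -(-104 - 1*(-49))/6 = -(-104 + 49)/6 = -⅙*(-55) = 55/6 ≈ 9.1667)
T(m) = -297 (T(m) = -2 - 295 = -297)
T(f)/(-89855) = -297/(-89855) = -297*(-1/89855) = 297/89855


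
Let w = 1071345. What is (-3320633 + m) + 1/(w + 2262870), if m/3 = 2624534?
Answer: 15180577534336/3334215 ≈ 4.5530e+6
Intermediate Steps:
m = 7873602 (m = 3*2624534 = 7873602)
(-3320633 + m) + 1/(w + 2262870) = (-3320633 + 7873602) + 1/(1071345 + 2262870) = 4552969 + 1/3334215 = 15180577534336/3334215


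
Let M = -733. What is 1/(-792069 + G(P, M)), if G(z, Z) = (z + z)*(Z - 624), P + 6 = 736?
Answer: -1/2773289 ≈ -3.6058e-7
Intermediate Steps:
P = 730 (P = -6 + 736 = 730)
G(z, Z) = 2*z*(-624 + Z) (G(z, Z) = (2*z)*(-624 + Z) = 2*z*(-624 + Z))
1/(-792069 + G(P, M)) = 1/(-792069 + 2*730*(-624 - 733)) = 1/(-792069 + 2*730*(-1357)) = 1/(-792069 - 1981220) = 1/(-2773289) = -1/2773289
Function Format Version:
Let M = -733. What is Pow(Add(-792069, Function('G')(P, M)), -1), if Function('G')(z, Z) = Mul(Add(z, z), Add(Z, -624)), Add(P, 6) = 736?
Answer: Rational(-1, 2773289) ≈ -3.6058e-7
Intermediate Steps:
P = 730 (P = Add(-6, 736) = 730)
Function('G')(z, Z) = Mul(2, z, Add(-624, Z)) (Function('G')(z, Z) = Mul(Mul(2, z), Add(-624, Z)) = Mul(2, z, Add(-624, Z)))
Pow(Add(-792069, Function('G')(P, M)), -1) = Pow(Add(-792069, Mul(2, 730, Add(-624, -733))), -1) = Pow(Add(-792069, Mul(2, 730, -1357)), -1) = Pow(Add(-792069, -1981220), -1) = Pow(-2773289, -1) = Rational(-1, 2773289)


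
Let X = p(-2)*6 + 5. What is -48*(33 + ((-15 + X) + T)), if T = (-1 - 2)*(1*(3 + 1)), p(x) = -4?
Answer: 624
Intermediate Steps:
X = -19 (X = -4*6 + 5 = -24 + 5 = -19)
T = -12 (T = -3*4 = -12)
-48*(33 + ((-15 + X) + T)) = -48*(33 + ((-15 - 19) - 12)) = -48*(33 + (-34 - 12)) = -48*(33 - 46) = -48*(-13) = 624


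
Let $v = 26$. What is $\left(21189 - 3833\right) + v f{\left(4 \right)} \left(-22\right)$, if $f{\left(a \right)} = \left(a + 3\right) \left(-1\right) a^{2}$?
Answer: $81420$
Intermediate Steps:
$f{\left(a \right)} = a^{2} \left(-3 - a\right)$ ($f{\left(a \right)} = \left(3 + a\right) \left(-1\right) a^{2} = \left(-3 - a\right) a^{2} = a^{2} \left(-3 - a\right)$)
$\left(21189 - 3833\right) + v f{\left(4 \right)} \left(-22\right) = \left(21189 - 3833\right) + 26 \cdot 4^{2} \left(-3 - 4\right) \left(-22\right) = 17356 + 26 \cdot 16 \left(-3 - 4\right) \left(-22\right) = 17356 + 26 \cdot 16 \left(-7\right) \left(-22\right) = 17356 + 26 \left(-112\right) \left(-22\right) = 17356 - -64064 = 17356 + 64064 = 81420$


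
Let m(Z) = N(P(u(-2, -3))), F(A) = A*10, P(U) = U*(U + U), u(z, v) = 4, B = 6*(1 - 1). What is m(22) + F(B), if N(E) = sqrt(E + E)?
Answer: 8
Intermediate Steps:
B = 0 (B = 6*0 = 0)
P(U) = 2*U**2 (P(U) = U*(2*U) = 2*U**2)
F(A) = 10*A
N(E) = sqrt(2)*sqrt(E) (N(E) = sqrt(2*E) = sqrt(2)*sqrt(E))
m(Z) = 8 (m(Z) = sqrt(2)*sqrt(2*4**2) = sqrt(2)*sqrt(2*16) = sqrt(2)*sqrt(32) = sqrt(2)*(4*sqrt(2)) = 8)
m(22) + F(B) = 8 + 10*0 = 8 + 0 = 8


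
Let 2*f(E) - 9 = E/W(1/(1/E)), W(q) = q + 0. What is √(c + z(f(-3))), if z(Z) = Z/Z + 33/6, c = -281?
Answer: 3*I*√122/2 ≈ 16.568*I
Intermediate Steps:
W(q) = q
f(E) = 5 (f(E) = 9/2 + (E/(1/(1/E)))/2 = 9/2 + (E/E)/2 = 9/2 + (½)*1 = 9/2 + ½ = 5)
z(Z) = 13/2 (z(Z) = 1 + 33*(⅙) = 1 + 11/2 = 13/2)
√(c + z(f(-3))) = √(-281 + 13/2) = √(-549/2) = 3*I*√122/2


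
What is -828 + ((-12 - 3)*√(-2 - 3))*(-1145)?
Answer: -828 + 17175*I*√5 ≈ -828.0 + 38404.0*I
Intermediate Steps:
-828 + ((-12 - 3)*√(-2 - 3))*(-1145) = -828 - 15*I*√5*(-1145) = -828 + 17175*I*√5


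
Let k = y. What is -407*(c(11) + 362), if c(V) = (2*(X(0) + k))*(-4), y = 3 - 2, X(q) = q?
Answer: -144078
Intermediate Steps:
y = 1
k = 1
c(V) = -8 (c(V) = (2*(0 + 1))*(-4) = (2*1)*(-4) = 2*(-4) = -8)
-407*(c(11) + 362) = -407*(-8 + 362) = -407*354 = -144078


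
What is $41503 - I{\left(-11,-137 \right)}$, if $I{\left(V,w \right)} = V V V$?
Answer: $42834$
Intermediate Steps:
$I{\left(V,w \right)} = V^{3}$ ($I{\left(V,w \right)} = V^{2} V = V^{3}$)
$41503 - I{\left(-11,-137 \right)} = 41503 - \left(-11\right)^{3} = 41503 - -1331 = 41503 + 1331 = 42834$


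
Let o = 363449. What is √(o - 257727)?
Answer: √105722 ≈ 325.15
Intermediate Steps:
√(o - 257727) = √(363449 - 257727) = √105722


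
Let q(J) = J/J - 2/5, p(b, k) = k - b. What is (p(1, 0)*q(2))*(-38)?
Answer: 114/5 ≈ 22.800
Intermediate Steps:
q(J) = ⅗ (q(J) = 1 - 2*⅕ = 1 - ⅖ = ⅗)
(p(1, 0)*q(2))*(-38) = ((0 - 1*1)*(⅗))*(-38) = ((0 - 1)*(⅗))*(-38) = -1*⅗*(-38) = -⅗*(-38) = 114/5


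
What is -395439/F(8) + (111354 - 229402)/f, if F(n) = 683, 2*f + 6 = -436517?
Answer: -172456965029/298145209 ≈ -578.43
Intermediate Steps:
f = -436523/2 (f = -3 + (½)*(-436517) = -3 - 436517/2 = -436523/2 ≈ -2.1826e+5)
-395439/F(8) + (111354 - 229402)/f = -395439/683 + (111354 - 229402)/(-436523/2) = -395439*1/683 - 118048*(-2/436523) = -395439/683 + 236096/436523 = -172456965029/298145209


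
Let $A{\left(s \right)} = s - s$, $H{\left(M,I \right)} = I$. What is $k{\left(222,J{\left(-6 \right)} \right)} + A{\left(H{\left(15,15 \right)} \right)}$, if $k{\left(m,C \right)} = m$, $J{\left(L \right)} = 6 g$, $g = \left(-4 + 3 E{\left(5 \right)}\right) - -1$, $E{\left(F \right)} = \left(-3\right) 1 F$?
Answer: $222$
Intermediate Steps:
$E{\left(F \right)} = - 3 F$
$g = -48$ ($g = \left(-4 + 3 \left(\left(-3\right) 5\right)\right) - -1 = \left(-4 + 3 \left(-15\right)\right) + 1 = \left(-4 - 45\right) + 1 = -49 + 1 = -48$)
$J{\left(L \right)} = -288$ ($J{\left(L \right)} = 6 \left(-48\right) = -288$)
$A{\left(s \right)} = 0$
$k{\left(222,J{\left(-6 \right)} \right)} + A{\left(H{\left(15,15 \right)} \right)} = 222 + 0 = 222$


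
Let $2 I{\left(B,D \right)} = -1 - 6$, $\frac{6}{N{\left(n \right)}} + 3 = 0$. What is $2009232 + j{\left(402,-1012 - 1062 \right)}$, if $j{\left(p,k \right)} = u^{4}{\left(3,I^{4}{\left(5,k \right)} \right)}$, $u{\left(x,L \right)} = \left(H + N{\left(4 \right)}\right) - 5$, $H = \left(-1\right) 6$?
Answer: $2037793$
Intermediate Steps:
$N{\left(n \right)} = -2$ ($N{\left(n \right)} = \frac{6}{-3 + 0} = \frac{6}{-3} = 6 \left(- \frac{1}{3}\right) = -2$)
$I{\left(B,D \right)} = - \frac{7}{2}$ ($I{\left(B,D \right)} = \frac{-1 - 6}{2} = \frac{1}{2} \left(-7\right) = - \frac{7}{2}$)
$H = -6$
$u{\left(x,L \right)} = -13$ ($u{\left(x,L \right)} = \left(-6 - 2\right) - 5 = -8 - 5 = -13$)
$j{\left(p,k \right)} = 28561$ ($j{\left(p,k \right)} = \left(-13\right)^{4} = 28561$)
$2009232 + j{\left(402,-1012 - 1062 \right)} = 2009232 + 28561 = 2037793$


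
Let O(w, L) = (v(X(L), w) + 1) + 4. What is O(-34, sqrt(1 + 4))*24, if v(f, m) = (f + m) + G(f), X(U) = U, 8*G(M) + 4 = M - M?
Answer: -708 + 24*sqrt(5) ≈ -654.33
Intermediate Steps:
G(M) = -1/2 (G(M) = -1/2 + (M - M)/8 = -1/2 + (1/8)*0 = -1/2 + 0 = -1/2)
v(f, m) = -1/2 + f + m (v(f, m) = (f + m) - 1/2 = -1/2 + f + m)
O(w, L) = 9/2 + L + w (O(w, L) = ((-1/2 + L + w) + 1) + 4 = (1/2 + L + w) + 4 = 9/2 + L + w)
O(-34, sqrt(1 + 4))*24 = (9/2 + sqrt(1 + 4) - 34)*24 = (9/2 + sqrt(5) - 34)*24 = (-59/2 + sqrt(5))*24 = -708 + 24*sqrt(5)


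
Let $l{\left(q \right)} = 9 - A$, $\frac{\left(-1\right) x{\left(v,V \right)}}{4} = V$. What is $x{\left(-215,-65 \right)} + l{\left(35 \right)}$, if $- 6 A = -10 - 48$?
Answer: $\frac{778}{3} \approx 259.33$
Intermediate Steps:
$A = \frac{29}{3}$ ($A = - \frac{-10 - 48}{6} = \left(- \frac{1}{6}\right) \left(-58\right) = \frac{29}{3} \approx 9.6667$)
$x{\left(v,V \right)} = - 4 V$
$l{\left(q \right)} = - \frac{2}{3}$ ($l{\left(q \right)} = 9 - \frac{29}{3} = - \frac{2}{3}$)
$x{\left(-215,-65 \right)} + l{\left(35 \right)} = \left(-4\right) \left(-65\right) - \frac{2}{3} = 260 - \frac{2}{3} = \frac{778}{3}$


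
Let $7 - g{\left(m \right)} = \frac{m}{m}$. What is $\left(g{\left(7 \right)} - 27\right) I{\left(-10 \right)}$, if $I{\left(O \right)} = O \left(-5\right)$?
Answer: $-1050$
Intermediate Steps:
$I{\left(O \right)} = - 5 O$
$g{\left(m \right)} = 6$ ($g{\left(m \right)} = 7 - \frac{m}{m} = 7 - 1 = 6$)
$\left(g{\left(7 \right)} - 27\right) I{\left(-10 \right)} = \left(6 - 27\right) \left(\left(-5\right) \left(-10\right)\right) = \left(-21\right) 50 = -1050$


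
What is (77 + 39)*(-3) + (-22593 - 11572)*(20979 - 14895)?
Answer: -207860208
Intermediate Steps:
(77 + 39)*(-3) + (-22593 - 11572)*(20979 - 14895) = 116*(-3) - 34165*6084 = -348 - 207859860 = -207860208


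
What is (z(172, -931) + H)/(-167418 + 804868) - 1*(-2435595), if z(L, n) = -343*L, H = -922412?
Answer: 776284525671/318725 ≈ 2.4356e+6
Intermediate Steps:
(z(172, -931) + H)/(-167418 + 804868) - 1*(-2435595) = (-343*172 - 922412)/(-167418 + 804868) - 1*(-2435595) = (-58996 - 922412)/637450 + 2435595 = -981408*1/637450 + 2435595 = -490704/318725 + 2435595 = 776284525671/318725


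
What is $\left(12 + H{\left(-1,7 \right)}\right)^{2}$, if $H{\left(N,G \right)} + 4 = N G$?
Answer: $1$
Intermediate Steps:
$H{\left(N,G \right)} = -4 + G N$ ($H{\left(N,G \right)} = -4 + N G = -4 + G N$)
$\left(12 + H{\left(-1,7 \right)}\right)^{2} = \left(12 + \left(-4 + 7 \left(-1\right)\right)\right)^{2} = \left(12 - 11\right)^{2} = 1^{2} = 1$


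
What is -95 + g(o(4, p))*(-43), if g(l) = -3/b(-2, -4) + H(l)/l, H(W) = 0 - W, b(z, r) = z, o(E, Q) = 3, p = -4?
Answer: -233/2 ≈ -116.50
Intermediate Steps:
H(W) = -W
g(l) = ½ (g(l) = -3/(-2) + (-l)/l = -3*(-½) - 1 = 3/2 - 1 = ½)
-95 + g(o(4, p))*(-43) = -95 + (½)*(-43) = -95 - 43/2 = -233/2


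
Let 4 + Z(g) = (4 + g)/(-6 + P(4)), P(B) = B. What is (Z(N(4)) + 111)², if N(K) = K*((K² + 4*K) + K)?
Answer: 1089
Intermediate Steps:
N(K) = K*(K² + 5*K)
Z(g) = -6 - g/2 (Z(g) = -4 + (4 + g)/(-6 + 4) = -4 + (4 + g)/(-2) = -4 + (4 + g)*(-½) = -4 + (-2 - g/2) = -6 - g/2)
(Z(N(4)) + 111)² = ((-6 - 4²*(5 + 4)/2) + 111)² = ((-6 - 8*9) + 111)² = ((-6 - ½*144) + 111)² = ((-6 - 72) + 111)² = (-78 + 111)² = 33² = 1089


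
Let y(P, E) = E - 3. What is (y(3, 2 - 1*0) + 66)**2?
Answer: 4225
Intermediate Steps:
y(P, E) = -3 + E
(y(3, 2 - 1*0) + 66)**2 = ((-3 + (2 - 1*0)) + 66)**2 = ((-3 + (2 + 0)) + 66)**2 = ((-3 + 2) + 66)**2 = (-1 + 66)**2 = 65**2 = 4225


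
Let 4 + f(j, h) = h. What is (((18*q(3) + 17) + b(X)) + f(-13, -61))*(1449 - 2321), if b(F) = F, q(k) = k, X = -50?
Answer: 38368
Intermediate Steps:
f(j, h) = -4 + h
(((18*q(3) + 17) + b(X)) + f(-13, -61))*(1449 - 2321) = (((18*3 + 17) - 50) + (-4 - 61))*(1449 - 2321) = (((54 + 17) - 50) - 65)*(-872) = ((71 - 50) - 65)*(-872) = (21 - 65)*(-872) = -44*(-872) = 38368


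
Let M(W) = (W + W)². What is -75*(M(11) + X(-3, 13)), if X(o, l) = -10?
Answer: -35550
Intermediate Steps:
M(W) = 4*W² (M(W) = (2*W)² = 4*W²)
-75*(M(11) + X(-3, 13)) = -75*(4*11² - 10) = -75*(4*121 - 10) = -75*(484 - 10) = -75*474 = -35550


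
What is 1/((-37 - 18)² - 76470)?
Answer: -1/73445 ≈ -1.3616e-5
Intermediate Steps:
1/((-37 - 18)² - 76470) = 1/((-55)² - 76470) = 1/(3025 - 76470) = 1/(-73445) = -1/73445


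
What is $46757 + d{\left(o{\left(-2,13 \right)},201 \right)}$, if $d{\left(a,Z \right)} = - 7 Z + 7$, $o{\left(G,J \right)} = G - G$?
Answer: $45357$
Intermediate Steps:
$o{\left(G,J \right)} = 0$
$d{\left(a,Z \right)} = 7 - 7 Z$
$46757 + d{\left(o{\left(-2,13 \right)},201 \right)} = 46757 + \left(7 - 1407\right) = 46757 - 1400 = 45357$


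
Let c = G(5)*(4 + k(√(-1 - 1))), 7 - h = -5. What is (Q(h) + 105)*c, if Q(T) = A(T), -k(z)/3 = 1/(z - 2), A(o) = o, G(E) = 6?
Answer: 3510 + 351*I*√2 ≈ 3510.0 + 496.39*I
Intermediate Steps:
h = 12 (h = 7 - 1*(-5) = 7 + 5 = 12)
k(z) = -3/(-2 + z) (k(z) = -3/(z - 2) = -3/(-2 + z))
Q(T) = T
c = 24 - 18/(-2 + I*√2) (c = 6*(4 - 3/(-2 + √(-1 - 1))) = 6*(4 - 3/(-2 + √(-2))) = 6*(4 - 3/(-2 + I*√2)) = 24 - 18/(-2 + I*√2) ≈ 30.0 + 4.2426*I)
(Q(h) + 105)*c = (12 + 105)*(30 + 3*I*√2) = 117*(30 + 3*I*√2) = 3510 + 351*I*√2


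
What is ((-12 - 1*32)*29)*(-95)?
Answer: 121220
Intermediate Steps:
((-12 - 1*32)*29)*(-95) = ((-12 - 32)*29)*(-95) = -44*29*(-95) = -1276*(-95) = 121220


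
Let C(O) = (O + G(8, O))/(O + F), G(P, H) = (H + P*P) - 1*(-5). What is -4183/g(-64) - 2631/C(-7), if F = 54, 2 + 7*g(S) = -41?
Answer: -3706796/2365 ≈ -1567.4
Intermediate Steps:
g(S) = -43/7 (g(S) = -2/7 + (⅐)*(-41) = -2/7 - 41/7 = -43/7)
G(P, H) = 5 + H + P² (G(P, H) = (H + P²) + 5 = 5 + H + P²)
C(O) = (69 + 2*O)/(54 + O) (C(O) = (O + (5 + O + 8²))/(O + 54) = (O + (5 + O + 64))/(54 + O) = (O + (69 + O))/(54 + O) = (69 + 2*O)/(54 + O))
-4183/g(-64) - 2631/C(-7) = -4183/(-43/7) - 2631*(54 - 7)/(69 + 2*(-7)) = -4183*(-7/43) - 2631*47/(69 - 14) = 29281/43 - 2631/((1/47)*55) = 29281/43 - 2631/55/47 = 29281/43 - 2631*47/55 = 29281/43 - 123657/55 = -3706796/2365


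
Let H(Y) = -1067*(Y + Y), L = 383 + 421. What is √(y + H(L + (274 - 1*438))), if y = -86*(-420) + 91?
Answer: I*√1329549 ≈ 1153.1*I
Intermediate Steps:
L = 804
H(Y) = -2134*Y
y = 36211 (y = 36120 + 91 = 36211)
√(y + H(L + (274 - 1*438))) = √(36211 - 2134*(804 + (274 - 1*438))) = √(36211 - 2134*(804 + (274 - 438))) = √(36211 - 2134*(804 - 164)) = √(36211 - 2134*640) = √(36211 - 1365760) = √(-1329549) = I*√1329549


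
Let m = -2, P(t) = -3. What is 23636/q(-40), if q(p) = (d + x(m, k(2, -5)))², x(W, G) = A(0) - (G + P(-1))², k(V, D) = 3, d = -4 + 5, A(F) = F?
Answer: 23636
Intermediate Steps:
d = 1
x(W, G) = -(-3 + G)² (x(W, G) = 0 - (G - 3)² = 0 - (-3 + G)² = -(-3 + G)²)
q(p) = 1 (q(p) = (1 - (-3 + 3)²)² = (1 - 1*0²)² = (1 - 1*0)² = (1 + 0)² = 1² = 1)
23636/q(-40) = 23636/1 = 23636*1 = 23636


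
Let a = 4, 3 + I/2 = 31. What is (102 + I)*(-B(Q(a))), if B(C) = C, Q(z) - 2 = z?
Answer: -948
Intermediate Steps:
I = 56 (I = -6 + 2*31 = -6 + 62 = 56)
Q(z) = 2 + z
(102 + I)*(-B(Q(a))) = (102 + 56)*(-(2 + 4)) = 158*(-1*6) = 158*(-6) = -948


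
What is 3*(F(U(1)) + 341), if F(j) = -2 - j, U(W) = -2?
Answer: 1023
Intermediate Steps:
3*(F(U(1)) + 341) = 3*((-2 - 1*(-2)) + 341) = 3*((-2 + 2) + 341) = 3*(0 + 341) = 3*341 = 1023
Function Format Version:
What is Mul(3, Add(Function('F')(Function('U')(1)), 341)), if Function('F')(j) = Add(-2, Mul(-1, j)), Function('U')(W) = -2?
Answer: 1023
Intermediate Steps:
Mul(3, Add(Function('F')(Function('U')(1)), 341)) = Mul(3, Add(Add(-2, Mul(-1, -2)), 341)) = Mul(3, Add(Add(-2, 2), 341)) = Mul(3, Add(0, 341)) = Mul(3, 341) = 1023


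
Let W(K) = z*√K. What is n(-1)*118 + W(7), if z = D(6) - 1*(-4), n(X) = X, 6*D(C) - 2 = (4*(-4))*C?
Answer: -118 - 35*√7/3 ≈ -148.87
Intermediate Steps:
D(C) = ⅓ - 8*C/3 (D(C) = ⅓ + ((4*(-4))*C)/6 = ⅓ + (-16*C)/6 = ⅓ - 8*C/3)
z = -35/3 (z = (⅓ - 8/3*6) - 1*(-4) = (⅓ - 16) + 4 = -47/3 + 4 = -35/3 ≈ -11.667)
W(K) = -35*√K/3
n(-1)*118 + W(7) = -1*118 - 35*√7/3 = -118 - 35*√7/3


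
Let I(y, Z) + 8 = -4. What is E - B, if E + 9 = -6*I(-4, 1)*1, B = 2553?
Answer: -2490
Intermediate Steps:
I(y, Z) = -12 (I(y, Z) = -8 - 4 = -12)
E = 63 (E = -9 - 6*(-12)*1 = -9 + 72*1 = -9 + 72 = 63)
E - B = 63 - 1*2553 = 63 - 2553 = -2490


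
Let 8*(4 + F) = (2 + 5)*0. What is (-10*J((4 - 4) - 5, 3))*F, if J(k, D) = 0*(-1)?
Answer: 0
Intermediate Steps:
F = -4 (F = -4 + ((2 + 5)*0)/8 = -4 + (7*0)/8 = -4 + (1/8)*0 = -4 + 0 = -4)
J(k, D) = 0
(-10*J((4 - 4) - 5, 3))*F = -10*0*(-4) = 0*(-4) = 0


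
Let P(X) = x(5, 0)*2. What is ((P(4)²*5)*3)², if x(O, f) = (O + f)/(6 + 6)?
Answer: 15625/144 ≈ 108.51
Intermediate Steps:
x(O, f) = O/12 + f/12 (x(O, f) = (O + f)/12 = (O + f)*(1/12) = O/12 + f/12)
P(X) = ⅚ (P(X) = ((1/12)*5 + (1/12)*0)*2 = (5/12 + 0)*2 = (5/12)*2 = ⅚)
((P(4)²*5)*3)² = (((⅚)²*5)*3)² = (((25/36)*5)*3)² = ((125/36)*3)² = (125/12)² = 15625/144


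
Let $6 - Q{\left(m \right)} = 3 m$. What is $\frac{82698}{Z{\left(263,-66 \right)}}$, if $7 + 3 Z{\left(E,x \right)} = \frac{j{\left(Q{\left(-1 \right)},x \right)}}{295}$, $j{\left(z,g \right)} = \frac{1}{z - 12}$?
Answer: $- \frac{109781595}{3098} \approx -35436.0$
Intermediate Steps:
$Q{\left(m \right)} = 6 - 3 m$
$j{\left(z,g \right)} = \frac{1}{-12 + z}$
$Z{\left(E,x \right)} = - \frac{6196}{2655}$ ($Z{\left(E,x \right)} = - \frac{7}{3} + \frac{\frac{1}{-12 + \left(6 - -3\right)} \frac{1}{295}}{3} = - \frac{7}{3} + \frac{\frac{1}{-12 + \left(6 + 3\right)} \frac{1}{295}}{3} = - \frac{7}{3} + \frac{\frac{1}{-12 + 9} \cdot \frac{1}{295}}{3} = - \frac{7}{3} + \frac{\frac{1}{-3} \cdot \frac{1}{295}}{3} = - \frac{7}{3} + \frac{\left(- \frac{1}{3}\right) \frac{1}{295}}{3} = - \frac{7}{3} + \frac{1}{3} \left(- \frac{1}{885}\right) = - \frac{7}{3} - \frac{1}{2655} = - \frac{6196}{2655}$)
$\frac{82698}{Z{\left(263,-66 \right)}} = \frac{82698}{- \frac{6196}{2655}} = 82698 \left(- \frac{2655}{6196}\right) = - \frac{109781595}{3098}$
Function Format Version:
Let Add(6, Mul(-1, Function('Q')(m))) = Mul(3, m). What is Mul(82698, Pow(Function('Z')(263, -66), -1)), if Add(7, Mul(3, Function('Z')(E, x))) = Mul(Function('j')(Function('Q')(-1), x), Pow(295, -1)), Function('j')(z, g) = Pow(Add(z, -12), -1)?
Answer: Rational(-109781595, 3098) ≈ -35436.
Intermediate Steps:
Function('Q')(m) = Add(6, Mul(-3, m)) (Function('Q')(m) = Add(6, Mul(-1, Mul(3, m))) = Add(6, Mul(-3, m)))
Function('j')(z, g) = Pow(Add(-12, z), -1)
Function('Z')(E, x) = Rational(-6196, 2655) (Function('Z')(E, x) = Add(Rational(-7, 3), Mul(Rational(1, 3), Mul(Pow(Add(-12, Add(6, Mul(-3, -1))), -1), Pow(295, -1)))) = Add(Rational(-7, 3), Mul(Rational(1, 3), Mul(Pow(Add(-12, Add(6, 3)), -1), Rational(1, 295)))) = Add(Rational(-7, 3), Mul(Rational(1, 3), Mul(Pow(Add(-12, 9), -1), Rational(1, 295)))) = Add(Rational(-7, 3), Mul(Rational(1, 3), Mul(Pow(-3, -1), Rational(1, 295)))) = Add(Rational(-7, 3), Mul(Rational(1, 3), Mul(Rational(-1, 3), Rational(1, 295)))) = Add(Rational(-7, 3), Mul(Rational(1, 3), Rational(-1, 885))) = Add(Rational(-7, 3), Rational(-1, 2655)) = Rational(-6196, 2655))
Mul(82698, Pow(Function('Z')(263, -66), -1)) = Mul(82698, Pow(Rational(-6196, 2655), -1)) = Mul(82698, Rational(-2655, 6196)) = Rational(-109781595, 3098)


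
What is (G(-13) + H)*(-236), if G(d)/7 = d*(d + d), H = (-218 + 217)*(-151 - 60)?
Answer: -608172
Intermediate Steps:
H = 211 (H = -1*(-211) = 211)
G(d) = 14*d² (G(d) = 7*(d*(d + d)) = 7*(d*(2*d)) = 7*(2*d²) = 14*d²)
(G(-13) + H)*(-236) = (14*(-13)² + 211)*(-236) = (14*169 + 211)*(-236) = (2366 + 211)*(-236) = 2577*(-236) = -608172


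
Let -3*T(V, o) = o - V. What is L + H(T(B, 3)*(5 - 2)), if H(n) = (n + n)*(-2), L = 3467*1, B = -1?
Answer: 3483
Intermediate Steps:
T(V, o) = -o/3 + V/3 (T(V, o) = -(o - V)/3 = -o/3 + V/3)
L = 3467
H(n) = -4*n (H(n) = (2*n)*(-2) = -4*n)
L + H(T(B, 3)*(5 - 2)) = 3467 - 4*(-⅓*3 + (⅓)*(-1))*(5 - 2) = 3467 - 4*(-1 - ⅓)*3 = 3467 - (-16)*3/3 = 3467 - 4*(-4) = 3467 + 16 = 3483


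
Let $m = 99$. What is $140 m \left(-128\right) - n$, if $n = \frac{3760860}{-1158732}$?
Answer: $- \frac{171306625475}{96561} \approx -1.7741 \cdot 10^{6}$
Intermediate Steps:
$n = - \frac{313405}{96561}$ ($n = 3760860 \left(- \frac{1}{1158732}\right) = - \frac{313405}{96561} \approx -3.2457$)
$140 m \left(-128\right) - n = 140 \cdot 99 \left(-128\right) - - \frac{313405}{96561} = 13860 \left(-128\right) + \frac{313405}{96561} = -1774080 + \frac{313405}{96561} = - \frac{171306625475}{96561}$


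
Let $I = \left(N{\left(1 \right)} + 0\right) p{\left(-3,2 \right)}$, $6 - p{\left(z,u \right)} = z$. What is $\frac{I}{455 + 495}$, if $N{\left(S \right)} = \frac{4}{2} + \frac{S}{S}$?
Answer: $\frac{27}{950} \approx 0.028421$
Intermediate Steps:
$p{\left(z,u \right)} = 6 - z$
$N{\left(S \right)} = 3$ ($N{\left(S \right)} = 4 \cdot \frac{1}{2} + 1 = 2 + 1 = 3$)
$I = 27$ ($I = \left(3 + 0\right) \left(6 - -3\right) = 3 \left(6 + 3\right) = 3 \cdot 9 = 27$)
$\frac{I}{455 + 495} = \frac{27}{455 + 495} = \frac{27}{950}$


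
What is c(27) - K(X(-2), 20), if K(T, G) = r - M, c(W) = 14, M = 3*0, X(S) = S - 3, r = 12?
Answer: 2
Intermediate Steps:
X(S) = -3 + S
M = 0
K(T, G) = 12 (K(T, G) = 12 - 1*0 = 12 + 0 = 12)
c(27) - K(X(-2), 20) = 14 - 1*12 = 14 - 12 = 2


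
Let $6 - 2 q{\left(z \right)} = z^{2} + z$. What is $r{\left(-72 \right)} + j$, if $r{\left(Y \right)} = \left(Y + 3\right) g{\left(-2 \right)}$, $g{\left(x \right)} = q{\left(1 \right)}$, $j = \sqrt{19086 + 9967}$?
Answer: $-138 + \sqrt{29053} \approx 32.449$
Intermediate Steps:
$j = \sqrt{29053} \approx 170.45$
$q{\left(z \right)} = 3 - \frac{z}{2} - \frac{z^{2}}{2}$ ($q{\left(z \right)} = 3 - \frac{z^{2} + z}{2} = 3 - \frac{z + z^{2}}{2} = 3 - \left(\frac{z}{2} + \frac{z^{2}}{2}\right) = 3 - \frac{z}{2} - \frac{z^{2}}{2}$)
$g{\left(x \right)} = 2$ ($g{\left(x \right)} = 3 - \frac{1}{2} - \frac{1^{2}}{2} = 3 - \frac{1}{2} - \frac{1}{2} = 2$)
$r{\left(Y \right)} = 6 + 2 Y$ ($r{\left(Y \right)} = \left(Y + 3\right) 2 = \left(3 + Y\right) 2 = 6 + 2 Y$)
$r{\left(-72 \right)} + j = \left(6 + 2 \left(-72\right)\right) + \sqrt{29053} = \left(6 - 144\right) + \sqrt{29053} = -138 + \sqrt{29053}$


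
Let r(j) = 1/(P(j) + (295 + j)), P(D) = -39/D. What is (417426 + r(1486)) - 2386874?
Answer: -5212197305610/2646527 ≈ -1.9694e+6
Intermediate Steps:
r(j) = 1/(295 + j - 39/j) (r(j) = 1/(-39/j + (295 + j)) = 1/(295 + j - 39/j))
(417426 + r(1486)) - 2386874 = (417426 + 1486/(-39 + 1486*(295 + 1486))) - 2386874 = (417426 + 1486/(-39 + 1486*1781)) - 2386874 = (417426 + 1486/(-39 + 2646566)) - 2386874 = (417426 + 1486/2646527) - 2386874 = 1104729180988/2646527 - 2386874 = -5212197305610/2646527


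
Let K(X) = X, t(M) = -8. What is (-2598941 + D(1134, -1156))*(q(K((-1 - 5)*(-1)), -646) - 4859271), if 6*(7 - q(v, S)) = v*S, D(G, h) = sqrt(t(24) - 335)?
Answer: 12627261523538 - 34010326*I*sqrt(7) ≈ 1.2627e+13 - 8.9983e+7*I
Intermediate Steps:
D(G, h) = 7*I*sqrt(7) (D(G, h) = sqrt(-8 - 335) = sqrt(-343) = 7*I*sqrt(7))
q(v, S) = 7 - S*v/6 (q(v, S) = 7 - v*S/6 = 7 - S*v/6)
(-2598941 + D(1134, -1156))*(q(K((-1 - 5)*(-1)), -646) - 4859271) = (-2598941 + 7*I*sqrt(7))*((7 - 1/6*(-646)*(-1 - 5)*(-1)) - 4859271) = (-2598941 + 7*I*sqrt(7))*((7 - 1/6*(-646)*(-6*(-1))) - 4859271) = (-2598941 + 7*I*sqrt(7))*((7 - 1/6*(-646)*6) - 4859271) = (-2598941 + 7*I*sqrt(7))*((7 + 646) - 4859271) = (-2598941 + 7*I*sqrt(7))*(653 - 4859271) = (-2598941 + 7*I*sqrt(7))*(-4858618) = 12627261523538 - 34010326*I*sqrt(7)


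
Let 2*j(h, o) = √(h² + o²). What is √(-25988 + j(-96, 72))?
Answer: 2*I*√6482 ≈ 161.02*I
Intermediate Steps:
j(h, o) = √(h² + o²)/2
√(-25988 + j(-96, 72)) = √(-25988 + √((-96)² + 72²)/2) = √(-25988 + √(9216 + 5184)/2) = √(-25988 + √14400/2) = √(-25988 + (½)*120) = √(-25988 + 60) = √(-25928) = 2*I*√6482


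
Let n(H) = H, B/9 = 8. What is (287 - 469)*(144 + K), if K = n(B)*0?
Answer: -26208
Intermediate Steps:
B = 72 (B = 9*8 = 72)
K = 0 (K = 72*0 = 0)
(287 - 469)*(144 + K) = (287 - 469)*(144 + 0) = -182*144 = -26208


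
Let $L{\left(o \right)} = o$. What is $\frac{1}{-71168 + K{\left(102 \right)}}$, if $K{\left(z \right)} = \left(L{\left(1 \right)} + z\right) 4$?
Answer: $- \frac{1}{70756} \approx -1.4133 \cdot 10^{-5}$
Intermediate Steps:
$K{\left(z \right)} = 4 + 4 z$ ($K{\left(z \right)} = \left(1 + z\right) 4 = 4 + 4 z$)
$\frac{1}{-71168 + K{\left(102 \right)}} = \frac{1}{-71168 + \left(4 + 4 \cdot 102\right)} = \frac{1}{-71168 + \left(4 + 408\right)} = \frac{1}{-71168 + 412} = \frac{1}{-70756} = - \frac{1}{70756}$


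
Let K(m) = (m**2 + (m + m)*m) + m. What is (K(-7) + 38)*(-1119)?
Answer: -199182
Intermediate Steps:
K(m) = m + 3*m**2 (K(m) = (m**2 + (2*m)*m) + m = (m**2 + 2*m**2) + m = 3*m**2 + m = m + 3*m**2)
(K(-7) + 38)*(-1119) = (-7*(1 + 3*(-7)) + 38)*(-1119) = (-7*(1 - 21) + 38)*(-1119) = (-7*(-20) + 38)*(-1119) = (140 + 38)*(-1119) = 178*(-1119) = -199182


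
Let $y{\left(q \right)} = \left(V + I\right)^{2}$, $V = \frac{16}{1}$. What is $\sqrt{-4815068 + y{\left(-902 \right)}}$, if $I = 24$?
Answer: $2 i \sqrt{1203367} \approx 2194.0 i$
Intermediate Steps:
$V = 16$ ($V = 16 \cdot 1 = 16$)
$y{\left(q \right)} = 1600$ ($y{\left(q \right)} = \left(16 + 24\right)^{2} = 40^{2} = 1600$)
$\sqrt{-4815068 + y{\left(-902 \right)}} = \sqrt{-4815068 + 1600} = \sqrt{-4813468} = 2 i \sqrt{1203367}$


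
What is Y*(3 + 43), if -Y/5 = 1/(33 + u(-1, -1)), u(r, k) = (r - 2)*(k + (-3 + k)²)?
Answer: 115/6 ≈ 19.167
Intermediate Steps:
u(r, k) = (-2 + r)*(k + (-3 + k)²)
Y = 5/12 (Y = -5/(33 + (-2*(-1) - 2*(-3 - 1)² - 1*(-1) - (-3 - 1)²)) = -5/(33 + (2 - 2*(-4)² + 1 - 1*(-4)²)) = -5/(33 + (2 - 2*16 + 1 - 1*16)) = -5/(33 + (2 - 32 + 1 - 16)) = -5/(33 - 45) = -5/(-12) = -5*(-1/12) = 5/12 ≈ 0.41667)
Y*(3 + 43) = 5*(3 + 43)/12 = (5/12)*46 = 115/6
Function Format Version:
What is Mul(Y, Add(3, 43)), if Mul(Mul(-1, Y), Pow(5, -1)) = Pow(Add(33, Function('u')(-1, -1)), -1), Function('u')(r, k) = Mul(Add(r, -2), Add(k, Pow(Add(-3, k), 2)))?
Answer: Rational(115, 6) ≈ 19.167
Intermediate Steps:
Function('u')(r, k) = Mul(Add(-2, r), Add(k, Pow(Add(-3, k), 2)))
Y = Rational(5, 12) (Y = Mul(-5, Pow(Add(33, Add(Mul(-2, -1), Mul(-2, Pow(Add(-3, -1), 2)), Mul(-1, -1), Mul(-1, Pow(Add(-3, -1), 2)))), -1)) = Mul(-5, Pow(Add(33, Add(2, Mul(-2, Pow(-4, 2)), 1, Mul(-1, Pow(-4, 2)))), -1)) = Mul(-5, Pow(Add(33, Add(2, Mul(-2, 16), 1, Mul(-1, 16))), -1)) = Mul(-5, Pow(Add(33, Add(2, -32, 1, -16)), -1)) = Mul(-5, Pow(Add(33, -45), -1)) = Mul(-5, Pow(-12, -1)) = Mul(-5, Rational(-1, 12)) = Rational(5, 12) ≈ 0.41667)
Mul(Y, Add(3, 43)) = Mul(Rational(5, 12), Add(3, 43)) = Mul(Rational(5, 12), 46) = Rational(115, 6)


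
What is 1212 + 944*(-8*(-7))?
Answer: 54076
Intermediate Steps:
1212 + 944*(-8*(-7)) = 1212 + 944*56 = 1212 + 52864 = 54076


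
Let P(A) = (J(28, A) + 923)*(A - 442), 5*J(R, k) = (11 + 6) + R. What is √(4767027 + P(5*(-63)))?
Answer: √4061503 ≈ 2015.3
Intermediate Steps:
J(R, k) = 17/5 + R/5 (J(R, k) = ((11 + 6) + R)/5 = (17 + R)/5 = 17/5 + R/5)
P(A) = -411944 + 932*A (P(A) = ((17/5 + (⅕)*28) + 923)*(A - 442) = ((17/5 + 28/5) + 923)*(-442 + A) = (9 + 923)*(-442 + A) = 932*(-442 + A) = -411944 + 932*A)
√(4767027 + P(5*(-63))) = √(4767027 + (-411944 + 932*(5*(-63)))) = √(4767027 + (-411944 + 932*(-315))) = √(4767027 + (-411944 - 293580)) = √(4767027 - 705524) = √4061503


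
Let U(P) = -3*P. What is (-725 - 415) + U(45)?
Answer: -1275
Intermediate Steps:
(-725 - 415) + U(45) = (-725 - 415) - 3*45 = -1140 - 135 = -1275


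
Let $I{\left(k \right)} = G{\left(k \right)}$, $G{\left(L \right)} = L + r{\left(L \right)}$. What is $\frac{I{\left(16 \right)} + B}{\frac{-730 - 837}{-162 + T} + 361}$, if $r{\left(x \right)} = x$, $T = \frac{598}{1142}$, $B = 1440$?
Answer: $\frac{16965352}{4272505} \approx 3.9708$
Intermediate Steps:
$T = \frac{299}{571}$ ($T = 598 \cdot \frac{1}{1142} = \frac{299}{571} \approx 0.52364$)
$G{\left(L \right)} = 2 L$ ($G{\left(L \right)} = L + L = 2 L$)
$I{\left(k \right)} = 2 k$
$\frac{I{\left(16 \right)} + B}{\frac{-730 - 837}{-162 + T} + 361} = \frac{2 \cdot 16 + 1440}{\frac{-730 - 837}{-162 + \frac{299}{571}} + 361} = \frac{32 + 1440}{- \frac{1567}{- \frac{92203}{571}} + 361} = \frac{1472}{\left(-1567\right) \left(- \frac{571}{92203}\right) + 361} = \frac{1472}{\frac{894757}{92203} + 361} = \frac{1472}{\frac{34180040}{92203}} = 1472 \cdot \frac{92203}{34180040} = \frac{16965352}{4272505}$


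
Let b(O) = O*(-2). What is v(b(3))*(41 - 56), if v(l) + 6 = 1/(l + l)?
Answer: 365/4 ≈ 91.250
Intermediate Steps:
b(O) = -2*O
v(l) = -6 + 1/(2*l) (v(l) = -6 + 1/(l + l) = -6 + 1/(2*l))
v(b(3))*(41 - 56) = (-6 + 1/(2*((-2*3))))*(41 - 56) = (-6 + (1/2)/(-6))*(-15) = (-6 + (1/2)*(-1/6))*(-15) = (-6 - 1/12)*(-15) = -73/12*(-15) = 365/4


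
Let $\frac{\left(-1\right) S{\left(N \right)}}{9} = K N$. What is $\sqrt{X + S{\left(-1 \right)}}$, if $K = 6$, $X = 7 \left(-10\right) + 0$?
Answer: $4 i \approx 4.0 i$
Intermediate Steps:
$X = -70$ ($X = -70 + 0 = -70$)
$S{\left(N \right)} = - 54 N$ ($S{\left(N \right)} = - 9 \cdot 6 N = - 54 N$)
$\sqrt{X + S{\left(-1 \right)}} = \sqrt{-70 - -54} = \sqrt{-70 + 54} = \sqrt{-16} = 4 i$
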